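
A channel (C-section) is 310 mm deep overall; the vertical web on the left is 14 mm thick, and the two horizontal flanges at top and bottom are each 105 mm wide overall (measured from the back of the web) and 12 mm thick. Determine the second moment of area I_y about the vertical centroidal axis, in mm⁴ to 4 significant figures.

I_y ≈ 5.583 × 10⁶ mm⁴

Break the section into simple shapes (no overlaps), measuring from the bottom-left corner of the bounding box.
Web: 14 × 310, A = 4 340 mm², x = 7 mm, Ī = 70886.7 mm⁴.
Top flange (beyond web): 91 × 12, A = 1 092 mm², x = 59.5 mm, Ī = 753 571 mm⁴.
Bottom flange (beyond web): 91 × 12, A = 1 092 mm², x = 59.5 mm, Ī = 753 571 mm⁴.
Centroid: x̄ = ΣA·x / ΣA = 24.5751 mm.
Transfer each piece to the vertical centroidal axis using Ī + A·d² with d = x − 24.5751:
  web: d = -17.5751 mm → contributes +1 411 445 mm⁴
  top flange (beyond web): d = 34.9249 mm → contributes +2 085 536 mm⁴
  bottom flange (beyond web): d = 34.9249 mm → contributes +2 085 536 mm⁴
Total I = 5 582 517 mm⁴.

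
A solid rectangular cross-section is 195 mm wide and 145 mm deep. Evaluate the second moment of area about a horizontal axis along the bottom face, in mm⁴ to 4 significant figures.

I_base ≈ 1.982 × 10⁸ mm⁴

The section: 195 × 145, A = 28 275 mm², y = 72.5 mm, Ī = 49 540 156 mm⁴.
Transfer it to the bottom edge using Ī + A·d² with d = y − 0:
  the section: d = 72.5 mm → contributes +198 160 625 mm⁴
Total I = 198 160 625 mm⁴.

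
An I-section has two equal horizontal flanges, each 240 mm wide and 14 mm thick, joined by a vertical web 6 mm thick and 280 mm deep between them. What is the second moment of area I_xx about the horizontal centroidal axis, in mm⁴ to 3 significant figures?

Decompose the section into non-overlapping parts with the origin at the bottom-left of its bounding rectangle.
Bottom flange: 240 × 14, A = 3 360 mm², y = 7 mm, Ī = 54 880 mm⁴.
Web: 6 × 280, A = 1 680 mm², y = 154 mm, Ī = 10 976 000 mm⁴.
Top flange: 240 × 14, A = 3 360 mm², y = 301 mm, Ī = 54 880 mm⁴.
By symmetry the centroid is at mid-height, ȳ = 154 mm.
Transfer each piece to the horizontal centroidal axis using Ī + A·d² with d = y − 154:
  bottom flange: d = -147 mm → contributes +72 661 120 mm⁴
  web: d = 0 mm → contributes +10 976 000 mm⁴
  top flange: d = 147 mm → contributes +72 661 120 mm⁴
Total I = 156 298 240 mm⁴.

I_xx ≈ 1.56 × 10⁸ mm⁴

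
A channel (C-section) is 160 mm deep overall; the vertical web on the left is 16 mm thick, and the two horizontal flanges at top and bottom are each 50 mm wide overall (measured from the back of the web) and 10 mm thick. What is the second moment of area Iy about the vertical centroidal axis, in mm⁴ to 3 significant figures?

Split into non-overlapping primitives; take the origin at the lower-left of the bounding box.
Web: 16 × 160, A = 2 560 mm², x = 8 mm, Ī = 54 613 mm⁴.
Top flange (beyond web): 34 × 10, A = 340 mm², x = 33 mm, Ī = 32 753 mm⁴.
Bottom flange (beyond web): 34 × 10, A = 340 mm², x = 33 mm, Ī = 32 753 mm⁴.
Centroid: x̄ = ΣA·x / ΣA = 13.247 mm.
Transfer each piece to the vertical centroidal axis using Ī + A·d² with d = x − 13.247:
  web: d = -5.2469 mm → contributes +125 090 mm⁴
  top flange (beyond web): d = 19.753 mm → contributes +165 416 mm⁴
  bottom flange (beyond web): d = 19.753 mm → contributes +165 416 mm⁴
Total I = 455 922 mm⁴.

Iy ≈ 4.56 × 10⁵ mm⁴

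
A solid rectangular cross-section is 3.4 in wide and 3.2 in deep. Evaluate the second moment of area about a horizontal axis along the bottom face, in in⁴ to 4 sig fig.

I_base ≈ 37.14 in⁴

The section: 3.4 × 3.2, A = 10.88 in², y = 1.6 in, Ī = 9.28427 in⁴.
Transfer it to the bottom edge using Ī + A·d² with d = y − 0:
  the section: d = 1.6 in → contributes +37.1371 in⁴
Total I = 37.1371 in⁴.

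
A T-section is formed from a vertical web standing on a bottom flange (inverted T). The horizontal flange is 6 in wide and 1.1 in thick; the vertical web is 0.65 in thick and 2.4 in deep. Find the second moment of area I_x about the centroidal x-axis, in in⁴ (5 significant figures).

I_x ≈ 5.2785 in⁴

Treat the section as a set of non-overlapping primitives; coordinates are from the bounding-box lower-left.
Flange: 6 × 1.1, A = 6.6 in², y = 0.55 in, Ī = 0.6655 in⁴.
Web: 0.65 × 2.4, A = 1.56 in², y = 2.3 in, Ī = 0.7488 in⁴.
Centroid: ȳ = ΣA·y / ΣA = 0.8845588 in.
Transfer each piece to the centroidal x-axis using Ī + A·d² with d = y − 0.8845588:
  flange: d = -0.3345588 in → contributes +1.404235 in⁴
  web: d = 1.415441 in → contributes +3.874219 in⁴
Total I = 5.278454 in⁴.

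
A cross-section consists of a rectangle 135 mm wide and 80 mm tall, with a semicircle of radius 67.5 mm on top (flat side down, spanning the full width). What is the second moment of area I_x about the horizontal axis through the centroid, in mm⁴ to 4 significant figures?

Treat the section as a set of non-overlapping primitives; coordinates are from the bounding-box lower-left.
Rectangular body: 135 × 80, A = 10 800 mm², y = 40 mm, Ī = 5 760 000 mm⁴.
Semicircular cap: semicircle r = 67.5, A = 7156.94 mm², y = 108.648 mm, Ī = 2 278 490 mm⁴.
Centroid: ȳ = ΣA·y / ΣA = 67.3604 mm.
Transfer each piece to the horizontal axis through the centroid using Ī + A·d² with d = y − 67.3604:
  rectangular body: d = -27.3604 mm → contributes +13 844 781 mm⁴
  semicircular cap: d = 41.2875 mm → contributes +14 478 625 mm⁴
Total I = 28 323 406 mm⁴.

I_x ≈ 2.832 × 10⁷ mm⁴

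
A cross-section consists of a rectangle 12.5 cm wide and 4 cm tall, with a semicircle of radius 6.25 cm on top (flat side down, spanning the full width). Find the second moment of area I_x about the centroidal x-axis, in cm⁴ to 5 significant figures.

I_x ≈ 830.51 cm⁴

Treat the section as a set of non-overlapping primitives; coordinates are from the bounding-box lower-left.
Rectangular body: 12.5 × 4, A = 50 cm², y = 2 cm, Ī = 66.66667 cm⁴.
Semicircular cap: semicircle r = 6.25, A = 61.35923 cm², y = 6.652582 cm, Ī = 167.4758 cm⁴.
Centroid: ȳ = ΣA·y / ΣA = 4.563585 cm.
Transfer each piece to the centroidal x-axis using Ī + A·d² with d = y − 4.563585:
  rectangular body: d = -2.563585 cm → contributes +395.2651 cm⁴
  semicircular cap: d = 2.088997 cm → contributes +435.2419 cm⁴
Total I = 830.5071 cm⁴.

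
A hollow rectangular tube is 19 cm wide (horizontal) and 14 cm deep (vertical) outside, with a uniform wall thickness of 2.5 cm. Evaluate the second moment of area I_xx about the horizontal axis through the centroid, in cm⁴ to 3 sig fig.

Break the section into simple shapes (no overlaps), measuring from the bottom-left corner of the bounding box.
Outer rectangle: 19 × 14, A = 266 cm², y = 7 cm, Ī = 4344.7 cm⁴.
Inner void (subtracted): 14 × 9, A = 126 cm², y = 7 cm, Ī = 850.5 cm⁴.
By symmetry the centroid is at mid-height, ȳ = 7 cm.
All pieces are centred on the horizontal axis through the centroid, so I = ΣĪ (holes subtracted) = 3494.2 cm⁴.

I_xx ≈ 3490 cm⁴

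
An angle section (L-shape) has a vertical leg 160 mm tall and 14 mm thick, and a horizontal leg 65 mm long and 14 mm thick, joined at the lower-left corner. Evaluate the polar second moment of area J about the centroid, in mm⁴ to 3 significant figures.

Break the section into simple shapes (no overlaps), measuring from the bottom-left corner of the bounding box.
Vertical leg: 14 × 160, A = 2 240 mm², y = 80 mm, Ī = 4 778 667 mm⁴.
Horizontal leg (remainder): 51 × 14, A = 714 mm², y = 7 mm, Ī = 11 662 mm⁴.
Centroid: ȳ = ΣA·y / ΣA = 62.355 mm.
Transfer each piece to the centroidal x-axis using Ī + A·d² with d = y − 62.355:
  vertical leg: d = 17.645 mm → contributes +5 476 046 mm⁴
  horizontal leg (remainder): d = -55.355 mm → contributes +2 199 519 mm⁴
Total I = 7 675 565 mm⁴.
For the y-axis: x̄ = 14.855 mm.
Repeating about the centroidal y-axis gives I_y = 763 223 mm⁴.
Polar second moment: J = I_x + I_y = 8 438 788 mm⁴.

J ≈ 8.44 × 10⁶ mm⁴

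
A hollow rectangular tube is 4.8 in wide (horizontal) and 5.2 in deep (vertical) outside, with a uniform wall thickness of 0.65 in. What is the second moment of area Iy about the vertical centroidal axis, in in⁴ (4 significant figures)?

Treat the section as a set of non-overlapping primitives; coordinates are from the bounding-box lower-left.
Outer rectangle: 4.8 × 5.2, A = 24.96 in², x = 2.4 in, Ī = 47.9232 in⁴.
Inner void (subtracted): 3.5 × 3.9, A = 13.65 in², x = 2.4 in, Ī = 13.9344 in⁴.
By symmetry the centroid is at mid-width, x̄ = 2.4 in.
All pieces are centred on the vertical centroidal axis, so I = ΣĪ (holes subtracted) = 33.9888 in⁴.

Iy ≈ 33.99 in⁴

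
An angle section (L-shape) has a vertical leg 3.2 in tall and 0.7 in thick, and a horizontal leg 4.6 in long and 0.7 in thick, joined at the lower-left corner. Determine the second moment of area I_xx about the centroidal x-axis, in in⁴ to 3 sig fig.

I_xx ≈ 3.95 in⁴

Treat the section as a set of non-overlapping primitives; coordinates are from the bounding-box lower-left.
Vertical leg: 0.7 × 3.2, A = 2.24 in², y = 1.6 in, Ī = 1.9115 in⁴.
Horizontal leg (remainder): 3.9 × 0.7, A = 2.73 in², y = 0.35 in, Ī = 0.11148 in⁴.
Centroid: ȳ = ΣA·y / ΣA = 0.91338 in.
Transfer each piece to the centroidal x-axis using Ī + A·d² with d = y − 0.91338:
  vertical leg: d = 0.68662 in → contributes +2.9675 in⁴
  horizontal leg (remainder): d = -0.56338 in → contributes +0.97797 in⁴
Total I = 3.9455 in⁴.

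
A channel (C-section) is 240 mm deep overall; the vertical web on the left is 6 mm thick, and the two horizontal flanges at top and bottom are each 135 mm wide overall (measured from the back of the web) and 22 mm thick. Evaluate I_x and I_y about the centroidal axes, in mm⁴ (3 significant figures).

Split into non-overlapping primitives; take the origin at the lower-left of the bounding box.
Web: 6 × 240, A = 1 440 mm², y = 120 mm, Ī = 6 912 000 mm⁴.
Top flange (beyond web): 129 × 22, A = 2 838 mm², y = 229 mm, Ī = 114 466 mm⁴.
Bottom flange (beyond web): 129 × 22, A = 2 838 mm², y = 11 mm, Ī = 114 466 mm⁴.
By symmetry the centroid is at mid-height, ȳ = 120 mm.
Transfer each piece to the centroidal x-axis using Ī + A·d² with d = y − 120:
  web: d = 0 mm → contributes +6 912 000 mm⁴
  top flange (beyond web): d = 109 mm → contributes +33 832 744 mm⁴
  bottom flange (beyond web): d = -109 mm → contributes +33 832 744 mm⁴
Total I = 74 577 488 mm⁴.
For the y-axis: x̄ = 56.841 mm.
Repeating about the centroidal y-axis gives I_y = 13 108 823 mm⁴.

I_x ≈ 7.46 × 10⁷ mm⁴, I_y ≈ 1.31 × 10⁷ mm⁴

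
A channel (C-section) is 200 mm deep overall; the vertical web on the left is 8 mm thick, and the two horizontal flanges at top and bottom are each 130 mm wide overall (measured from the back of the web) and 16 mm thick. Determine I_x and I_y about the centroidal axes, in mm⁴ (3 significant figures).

Split into non-overlapping primitives; take the origin at the lower-left of the bounding box.
Web: 8 × 200, A = 1 600 mm², y = 100 mm, Ī = 5 333 333 mm⁴.
Top flange (beyond web): 122 × 16, A = 1 952 mm², y = 192 mm, Ī = 41 643 mm⁴.
Bottom flange (beyond web): 122 × 16, A = 1 952 mm², y = 8 mm, Ī = 41 643 mm⁴.
By symmetry the centroid is at mid-height, ȳ = 100 mm.
Transfer each piece to the centroidal x-axis using Ī + A·d² with d = y − 100:
  web: d = 0 mm → contributes +5 333 333 mm⁴
  top flange (beyond web): d = 92 mm → contributes +16 563 371 mm⁴
  bottom flange (beyond web): d = -92 mm → contributes +16 563 371 mm⁴
Total I = 38 460 075 mm⁴.
For the y-axis: x̄ = 50.105 mm.
Repeating about the centroidal y-axis gives I_y = 9 645 678 mm⁴.

I_x ≈ 3.85 × 10⁷ mm⁴, I_y ≈ 9.65 × 10⁶ mm⁴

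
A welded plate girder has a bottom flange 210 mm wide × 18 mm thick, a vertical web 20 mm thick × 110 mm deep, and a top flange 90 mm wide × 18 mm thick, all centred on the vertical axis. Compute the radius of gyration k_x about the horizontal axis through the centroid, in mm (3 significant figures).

k_x ≈ 53.8 mm

Decompose the section into non-overlapping parts with the origin at the bottom-left of its bounding rectangle.
Bottom plate: 210 × 18, A = 3 780 mm², y = 9 mm, Ī = 102 060 mm⁴.
Web plate: 20 × 110, A = 2 200 mm², y = 73 mm, Ī = 2 218 333 mm⁴.
Top plate: 90 × 18, A = 1 620 mm², y = 137 mm, Ī = 43 740 mm⁴.
Centroid: ȳ = ΣA·y / ΣA = 54.811 mm.
Transfer each piece to the horizontal axis through the centroid using Ī + A·d² with d = y − 54.811:
  bottom plate: d = -45.811 mm → contributes +8 034 784 mm⁴
  web plate: d = 18.189 mm → contributes +2 946 219 mm⁴
  top plate: d = 82.189 mm → contributes +10 987 018 mm⁴
Total I = 21 968 020 mm⁴.
Radius of gyration: k = √(I/A) = √(21 968 020 / 7 600) = 53.764 mm.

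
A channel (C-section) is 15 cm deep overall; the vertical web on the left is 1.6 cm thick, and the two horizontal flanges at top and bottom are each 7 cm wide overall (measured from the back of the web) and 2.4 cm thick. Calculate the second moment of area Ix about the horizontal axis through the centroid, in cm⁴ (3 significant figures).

Break the section into simple shapes (no overlaps), measuring from the bottom-left corner of the bounding box.
Web: 1.6 × 15, A = 24 cm², y = 7.5 cm, Ī = 450 cm⁴.
Top flange (beyond web): 5.4 × 2.4, A = 12.96 cm², y = 13.8 cm, Ī = 6.2208 cm⁴.
Bottom flange (beyond web): 5.4 × 2.4, A = 12.96 cm², y = 1.2 cm, Ī = 6.2208 cm⁴.
By symmetry the centroid is at mid-height, ȳ = 7.5 cm.
Transfer each piece to the horizontal axis through the centroid using Ī + A·d² with d = y − 7.5:
  web: d = 0 cm → contributes +450 cm⁴
  top flange (beyond web): d = 6.3 cm → contributes +520.6 cm⁴
  bottom flange (beyond web): d = -6.3 cm → contributes +520.6 cm⁴
Total I = 1491.2 cm⁴.

Ix ≈ 1490 cm⁴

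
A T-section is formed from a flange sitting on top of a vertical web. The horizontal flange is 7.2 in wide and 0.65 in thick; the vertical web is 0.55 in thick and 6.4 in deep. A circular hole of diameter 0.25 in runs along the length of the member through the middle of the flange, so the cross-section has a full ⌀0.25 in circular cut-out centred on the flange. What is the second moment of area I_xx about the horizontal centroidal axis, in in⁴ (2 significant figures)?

Treat the section as a set of non-overlapping primitives; coordinates are from the bounding-box lower-left.
Flange: 7.2 × 0.65, A = 4.68 in², y = 6.725 in, Ī = 0.1648 in⁴.
Web: 0.55 × 6.4, A = 3.52 in², y = 3.2 in, Ī = 12.01 in⁴.
Hole (subtracted): ⌀0.25, A = 0.04909 in², y = 6.725 in, Ī = 0.0001917 in⁴.
Centroid: ȳ = ΣA·y / ΣA = 5.203 in.
Transfer each piece to the horizontal centroidal axis using Ī + A·d² with d = y − 5.203:
  flange: d = 1.522 in → contributes +11.01 in⁴
  web: d = -2.003 in → contributes +26.13 in⁴
  hole: d = 1.522 in → contributes −0.1139 in⁴
Total I = 37.03 in⁴.

I_xx ≈ 37 in⁴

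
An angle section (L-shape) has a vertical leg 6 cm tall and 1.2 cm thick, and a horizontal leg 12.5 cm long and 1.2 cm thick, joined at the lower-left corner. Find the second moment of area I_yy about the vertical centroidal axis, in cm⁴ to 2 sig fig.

Decompose the section into non-overlapping parts with the origin at the bottom-left of its bounding rectangle.
Vertical leg: 1.2 × 6, A = 7.2 cm², x = 0.6 cm, Ī = 0.864 cm⁴.
Horizontal leg (remainder): 11.3 × 1.2, A = 13.56 cm², x = 6.85 cm, Ī = 144.3 cm⁴.
Centroid: x̄ = ΣA·x / ΣA = 4.682 cm.
Transfer each piece to the vertical centroidal axis using Ī + A·d² with d = x − 4.682:
  vertical leg: d = -4.082 cm → contributes +120.9 cm⁴
  horizontal leg (remainder): d = 2.168 cm → contributes +208 cm⁴
Total I = 328.9 cm⁴.

I_yy ≈ 330 cm⁴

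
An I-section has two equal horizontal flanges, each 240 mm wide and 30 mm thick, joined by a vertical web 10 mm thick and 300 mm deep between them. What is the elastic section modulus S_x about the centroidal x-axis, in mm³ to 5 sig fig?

S_x ≈ 2.3090 × 10⁶ mm³

Treat the section as a set of non-overlapping primitives; coordinates are from the bounding-box lower-left.
Bottom flange: 240 × 30, A = 7 200 mm², y = 15 mm, Ī = 540 000 mm⁴.
Web: 10 × 300, A = 3 000 mm², y = 180 mm, Ī = 22 500 000 mm⁴.
Top flange: 240 × 30, A = 7 200 mm², y = 345 mm, Ī = 540 000 mm⁴.
By symmetry the centroid is at mid-height, ȳ = 180 mm.
Transfer each piece to the centroidal x-axis using Ī + A·d² with d = y − 180:
  bottom flange: d = -165 mm → contributes +196 560 000 mm⁴
  web: d = 0 mm → contributes +22 500 000 mm⁴
  top flange: d = 165 mm → contributes +196 560 000 mm⁴
Total I = 415 620 000 mm⁴.
Extreme fibre distance c = 180 mm; S = I/c = 2 309 000 mm³.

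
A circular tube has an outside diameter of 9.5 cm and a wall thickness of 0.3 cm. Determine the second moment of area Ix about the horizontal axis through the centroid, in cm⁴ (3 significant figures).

Decompose the section into non-overlapping parts with the origin at the bottom-left of its bounding rectangle.
Outer circle: ⌀9.5, A = 70.882 cm², y = 4.75 cm, Ī = 399.82 cm⁴.
Bore (subtracted): ⌀8.9, A = 62.211 cm², y = 4.75 cm, Ī = 307.99 cm⁴.
By symmetry the centroid is at mid-height, ȳ = 4.75 cm.
All pieces are centred on the horizontal axis through the centroid, so I = ΣĪ (holes subtracted) = 91.835 cm⁴.

Ix ≈ 91.8 cm⁴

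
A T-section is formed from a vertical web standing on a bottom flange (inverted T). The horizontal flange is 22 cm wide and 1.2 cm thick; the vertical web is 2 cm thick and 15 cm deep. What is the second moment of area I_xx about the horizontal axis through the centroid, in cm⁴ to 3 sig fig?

Decompose the section into non-overlapping parts with the origin at the bottom-left of its bounding rectangle.
Flange: 22 × 1.2, A = 26.4 cm², y = 0.6 cm, Ī = 3.168 cm⁴.
Web: 2 × 15, A = 30 cm², y = 8.7 cm, Ī = 562.5 cm⁴.
Centroid: ȳ = ΣA·y / ΣA = 4.9085 cm.
Transfer each piece to the horizontal axis through the centroid using Ī + A·d² with d = y − 4.9085:
  flange: d = -4.3085 cm → contributes +493.24 cm⁴
  web: d = 3.7915 cm → contributes +993.76 cm⁴
Total I = 1 487 cm⁴.

I_xx ≈ 1490 cm⁴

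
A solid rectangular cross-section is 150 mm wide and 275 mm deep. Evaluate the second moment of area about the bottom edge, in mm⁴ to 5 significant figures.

I_base ≈ 1.0398 × 10⁹ mm⁴

The section: 150 × 275, A = 41 250 mm², y = 137.5 mm, Ī = 259 960 938 mm⁴.
Transfer it to the base of the section using Ī + A·d² with d = y − 0:
  the section: d = 137.5 mm → contributes +1 039 843 750 mm⁴
Total I = 1 039 843 750 mm⁴.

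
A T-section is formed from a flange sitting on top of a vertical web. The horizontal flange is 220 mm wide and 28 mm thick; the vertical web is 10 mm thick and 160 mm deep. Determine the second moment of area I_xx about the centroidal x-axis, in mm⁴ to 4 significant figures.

Treat the section as a set of non-overlapping primitives; coordinates are from the bounding-box lower-left.
Flange: 220 × 28, A = 6 160 mm², y = 174 mm, Ī = 402 453 mm⁴.
Web: 10 × 160, A = 1 600 mm², y = 80 mm, Ī = 3 413 333 mm⁴.
Centroid: ȳ = ΣA·y / ΣA = 154.619 mm.
Transfer each piece to the centroidal x-axis using Ī + A·d² with d = y − 154.619:
  flange: d = 19.3814 mm → contributes +2 716 398 mm⁴
  web: d = -74.6186 mm → contributes +12 322 020 mm⁴
Total I = 15 038 418 mm⁴.

I_xx ≈ 1.504 × 10⁷ mm⁴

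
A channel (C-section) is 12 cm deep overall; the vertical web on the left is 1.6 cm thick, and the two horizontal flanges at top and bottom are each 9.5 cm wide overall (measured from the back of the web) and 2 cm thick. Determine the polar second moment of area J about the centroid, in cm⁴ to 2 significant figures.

J ≈ 1500 cm⁴

Decompose the section into non-overlapping parts with the origin at the bottom-left of its bounding rectangle.
Web: 1.6 × 12, A = 19.2 cm², y = 6 cm, Ī = 230.4 cm⁴.
Top flange (beyond web): 7.9 × 2, A = 15.8 cm², y = 11 cm, Ī = 5.267 cm⁴.
Bottom flange (beyond web): 7.9 × 2, A = 15.8 cm², y = 1 cm, Ī = 5.267 cm⁴.
By symmetry the centroid is at mid-height, ȳ = 6 cm.
Transfer each piece to the centroidal x-axis using Ī + A·d² with d = y − 6:
  web: d = 0 cm → contributes +230.4 cm⁴
  top flange (beyond web): d = 5 cm → contributes +400.3 cm⁴
  bottom flange (beyond web): d = -5 cm → contributes +400.3 cm⁴
Total I = 1 031 cm⁴.
For the y-axis: x̄ = 3.755 cm.
Repeating about the centroidal y-axis gives I_y = 437.9 cm⁴.
Polar second moment: J = I_x + I_y = 1 469 cm⁴.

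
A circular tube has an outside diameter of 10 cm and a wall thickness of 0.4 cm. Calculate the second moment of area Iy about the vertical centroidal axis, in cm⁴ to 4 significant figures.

Iy ≈ 139.2 cm⁴

Decompose the section into non-overlapping parts with the origin at the bottom-left of its bounding rectangle.
Outer circle: ⌀10, A = 78.5398 cm², x = 5 cm, Ī = 490.874 cm⁴.
Bore (subtracted): ⌀9.2, A = 66.4761 cm², x = 5 cm, Ī = 351.659 cm⁴.
By symmetry the centroid is at mid-width, x̄ = 5 cm.
All pieces are centred on the vertical centroidal axis, so I = ΣĪ (holes subtracted) = 139.215 cm⁴.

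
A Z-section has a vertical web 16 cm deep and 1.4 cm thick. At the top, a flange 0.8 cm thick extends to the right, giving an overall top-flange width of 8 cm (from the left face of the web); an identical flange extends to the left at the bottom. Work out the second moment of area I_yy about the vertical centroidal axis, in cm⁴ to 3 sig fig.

I_yy ≈ 211 cm⁴

Break the section into simple shapes (no overlaps), measuring from the bottom-left corner of the bounding box.
Web: 1.4 × 16, A = 22.4 cm², x = 7.3 cm, Ī = 3.6587 cm⁴.
Top flange (beyond web): 6.6 × 0.8, A = 5.28 cm², x = 11.3 cm, Ī = 19.166 cm⁴.
Bottom flange (beyond web): 6.6 × 0.8, A = 5.28 cm², x = 3.3 cm, Ī = 19.166 cm⁴.
Centroid: x̄ = ΣA·x / ΣA = 7.3 cm.
Transfer each piece to the vertical centroidal axis using Ī + A·d² with d = x − 7.3:
  web: d = 0 cm → contributes +3.6587 cm⁴
  top flange (beyond web): d = 4 cm → contributes +103.65 cm⁴
  bottom flange (beyond web): d = -4 cm → contributes +103.65 cm⁴
Total I = 210.95 cm⁴.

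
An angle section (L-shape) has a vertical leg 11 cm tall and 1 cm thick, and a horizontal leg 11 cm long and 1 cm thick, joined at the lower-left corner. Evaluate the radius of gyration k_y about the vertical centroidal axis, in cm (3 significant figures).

Treat the section as a set of non-overlapping primitives; coordinates are from the bounding-box lower-left.
Vertical leg: 1 × 11, A = 11 cm², x = 0.5 cm, Ī = 0.91667 cm⁴.
Horizontal leg (remainder): 10 × 1, A = 10 cm², x = 6 cm, Ī = 83.333 cm⁴.
Centroid: x̄ = ΣA·x / ΣA = 3.119 cm.
Transfer each piece to the vertical centroidal axis using Ī + A·d² with d = x − 3.119:
  vertical leg: d = -2.619 cm → contributes +76.37 cm⁴
  horizontal leg (remainder): d = 2.881 cm → contributes +166.33 cm⁴
Total I = 242.7 cm⁴.
Radius of gyration: k = √(I/A) = √(242.7 / 21) = 3.3996 cm.

k_y ≈ 3.40 cm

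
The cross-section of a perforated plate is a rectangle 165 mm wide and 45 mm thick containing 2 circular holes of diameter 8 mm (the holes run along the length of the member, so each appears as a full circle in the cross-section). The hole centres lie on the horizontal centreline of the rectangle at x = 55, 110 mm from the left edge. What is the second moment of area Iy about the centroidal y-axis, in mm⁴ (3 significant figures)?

Iy ≈ 1.68 × 10⁷ mm⁴

Break the section into simple shapes (no overlaps), measuring from the bottom-left corner of the bounding box.
Plate: 165 × 45, A = 7 425 mm², x = 82.5 mm, Ī = 16 845 469 mm⁴.
Hole 1 (subtracted): ⌀8, A = 50.265 mm², x = 55 mm, Ī = 201.06 mm⁴.
Hole 2 (subtracted): ⌀8, A = 50.265 mm², x = 110 mm, Ī = 201.06 mm⁴.
By symmetry the centroid is at mid-width, x̄ = 82.5 mm.
Transfer each piece to the centroidal y-axis using Ī + A·d² with d = x − 82.5:
  plate: d = 0 mm → contributes +16 845 469 mm⁴
  hole 1: d = -27.5 mm → contributes −38 214 mm⁴
  hole 2: d = 27.5 mm → contributes −38 214 mm⁴
Total I = 16 769 040 mm⁴.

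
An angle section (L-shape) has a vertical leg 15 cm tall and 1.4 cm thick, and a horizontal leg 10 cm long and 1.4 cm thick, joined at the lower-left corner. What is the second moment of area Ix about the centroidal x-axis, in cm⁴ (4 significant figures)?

Split into non-overlapping primitives; take the origin at the lower-left of the bounding box.
Vertical leg: 1.4 × 15, A = 21 cm², y = 7.5 cm, Ī = 393.75 cm⁴.
Horizontal leg (remainder): 8.6 × 1.4, A = 12.04 cm², y = 0.7 cm, Ī = 1.96653 cm⁴.
Centroid: ȳ = ΣA·y / ΣA = 5.02203 cm.
Transfer each piece to the centroidal x-axis using Ī + A·d² with d = y − 5.02203:
  vertical leg: d = 2.47797 cm → contributes +522.697 cm⁴
  horizontal leg (remainder): d = -4.32203 cm → contributes +226.873 cm⁴
Total I = 749.57 cm⁴.

Ix ≈ 749.6 cm⁴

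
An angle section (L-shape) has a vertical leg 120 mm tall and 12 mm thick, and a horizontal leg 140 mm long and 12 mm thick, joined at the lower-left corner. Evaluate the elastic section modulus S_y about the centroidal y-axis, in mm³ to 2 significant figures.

Decompose the section into non-overlapping parts with the origin at the bottom-left of its bounding rectangle.
Vertical leg: 12 × 120, A = 1 440 mm², x = 6 mm, Ī = 17 280 mm⁴.
Horizontal leg (remainder): 128 × 12, A = 1 536 mm², x = 76 mm, Ī = 2 097 152 mm⁴.
Centroid: x̄ = ΣA·x / ΣA = 42.13 mm.
Transfer each piece to the centroidal y-axis using Ī + A·d² with d = x − 42.13:
  vertical leg: d = -36.13 mm → contributes +1 896 922 mm⁴
  horizontal leg (remainder): d = 33.87 mm → contributes +3 859 316 mm⁴
Total I = 5 756 238 mm⁴.
Extreme fibre distance c = 97.87 mm; S = I/c = 58 815 mm³.

S_y ≈ 5.9 × 10⁴ mm³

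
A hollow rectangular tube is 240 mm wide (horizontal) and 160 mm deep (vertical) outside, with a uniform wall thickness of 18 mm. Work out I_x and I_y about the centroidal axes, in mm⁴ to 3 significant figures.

Break the section into simple shapes (no overlaps), measuring from the bottom-left corner of the bounding box.
Outer rectangle: 240 × 160, A = 38 400 mm², y = 80 mm, Ī = 81 920 000 mm⁴.
Inner void (subtracted): 204 × 124, A = 25 296 mm², y = 80 mm, Ī = 32 412 608 mm⁴.
By symmetry the centroid is at mid-height, ȳ = 80 mm.
All pieces are centred on the centroidal x-axis, so I = ΣĪ (holes subtracted) = 49 507 392 mm⁴.
Repeating about the centroidal y-axis gives I_y = 96 593 472 mm⁴.

I_x ≈ 4.95 × 10⁷ mm⁴, I_y ≈ 9.66 × 10⁷ mm⁴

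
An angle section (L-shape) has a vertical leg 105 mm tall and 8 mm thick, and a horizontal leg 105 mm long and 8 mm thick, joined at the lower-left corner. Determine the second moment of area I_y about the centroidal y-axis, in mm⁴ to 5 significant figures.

Split into non-overlapping primitives; take the origin at the lower-left of the bounding box.
Vertical leg: 8 × 105, A = 840 mm², x = 4 mm, Ī = 4 480 mm⁴.
Horizontal leg (remainder): 97 × 8, A = 776 mm², x = 56.5 mm, Ī = 608448.7 mm⁴.
Centroid: x̄ = ΣA·x / ΣA = 29.2104 mm.
Transfer each piece to the centroidal y-axis using Ī + A·d² with d = x − 29.2104:
  vertical leg: d = -25.2104 mm → contributes +538353.8 mm⁴
  horizontal leg (remainder): d = 27.2896 mm → contributes +1 186 353 mm⁴
Total I = 1 724 707 mm⁴.

I_y ≈ 1.7247 × 10⁶ mm⁴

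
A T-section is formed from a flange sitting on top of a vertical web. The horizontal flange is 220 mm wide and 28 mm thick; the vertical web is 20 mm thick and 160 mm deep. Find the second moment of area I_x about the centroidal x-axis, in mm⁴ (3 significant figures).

I_x ≈ 2.58 × 10⁷ mm⁴

Break the section into simple shapes (no overlaps), measuring from the bottom-left corner of the bounding box.
Flange: 220 × 28, A = 6 160 mm², y = 174 mm, Ī = 402 453 mm⁴.
Web: 20 × 160, A = 3 200 mm², y = 80 mm, Ī = 6 826 667 mm⁴.
Centroid: ȳ = ΣA·y / ΣA = 141.86 mm.
Transfer each piece to the centroidal x-axis using Ī + A·d² with d = y − 141.86:
  flange: d = 32.137 mm → contributes +6 764 322 mm⁴
  web: d = -61.863 mm → contributes +19 073 263 mm⁴
Total I = 25 837 585 mm⁴.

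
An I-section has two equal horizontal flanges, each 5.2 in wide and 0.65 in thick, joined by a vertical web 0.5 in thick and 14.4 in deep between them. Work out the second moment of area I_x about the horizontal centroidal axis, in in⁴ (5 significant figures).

I_x ≈ 507.44 in⁴

Treat the section as a set of non-overlapping primitives; coordinates are from the bounding-box lower-left.
Bottom flange: 5.2 × 0.65, A = 3.38 in², y = 0.325 in, Ī = 0.1190042 in⁴.
Web: 0.5 × 14.4, A = 7.2 in², y = 7.85 in, Ī = 124.416 in⁴.
Top flange: 5.2 × 0.65, A = 3.38 in², y = 15.375 in, Ī = 0.1190042 in⁴.
By symmetry the centroid is at mid-height, ȳ = 7.85 in.
Transfer each piece to the horizontal centroidal axis using Ī + A·d² with d = y − 7.85:
  bottom flange: d = -7.525 in → contributes +191.5136 in⁴
  web: d = 0 in → contributes +124.416 in⁴
  top flange: d = 7.525 in → contributes +191.5136 in⁴
Total I = 507.4432 in⁴.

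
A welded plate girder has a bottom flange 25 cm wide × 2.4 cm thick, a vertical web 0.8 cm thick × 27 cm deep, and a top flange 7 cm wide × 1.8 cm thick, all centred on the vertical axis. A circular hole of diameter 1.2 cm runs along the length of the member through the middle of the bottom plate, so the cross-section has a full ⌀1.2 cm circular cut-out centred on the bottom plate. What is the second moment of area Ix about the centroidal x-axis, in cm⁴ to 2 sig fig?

Ix ≈ 1.2 × 10⁴ cm⁴

Treat the section as a set of non-overlapping primitives; coordinates are from the bounding-box lower-left.
Bottom plate: 25 × 2.4, A = 60 cm², y = 1.2 cm, Ī = 28.8 cm⁴.
Web plate: 0.8 × 27, A = 21.6 cm², y = 15.9 cm, Ī = 1 312 cm⁴.
Top plate: 7 × 1.8, A = 12.6 cm², y = 30.3 cm, Ī = 3.402 cm⁴.
Hole (subtracted): ⌀1.2, A = 1.131 cm², y = 1.2 cm, Ī = 0.1018 cm⁴.
Centroid: ȳ = ΣA·y / ΣA = 8.551 cm.
Transfer each piece to the centroidal x-axis using Ī + A·d² with d = y − 8.551:
  bottom plate: d = -7.351 cm → contributes +3 271 cm⁴
  web plate: d = 7.349 cm → contributes +2 479 cm⁴
  top plate: d = 21.75 cm → contributes +5 963 cm⁴
  hole: d = -7.351 cm → contributes −61.22 cm⁴
Total I = 11 652 cm⁴.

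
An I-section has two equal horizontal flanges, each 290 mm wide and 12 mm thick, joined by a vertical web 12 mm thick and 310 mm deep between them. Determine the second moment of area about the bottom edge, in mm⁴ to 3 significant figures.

Treat the section as a set of non-overlapping primitives; coordinates are from the bounding-box lower-left.
Bottom flange: 290 × 12, A = 3 480 mm², y = 6 mm, Ī = 41 760 mm⁴.
Web: 12 × 310, A = 3 720 mm², y = 167 mm, Ī = 29 791 000 mm⁴.
Top flange: 290 × 12, A = 3 480 mm², y = 328 mm, Ī = 41 760 mm⁴.
Transfer each piece to a horizontal axis along the bottom face using Ī + A·d² with d = y − 0:
  bottom flange: d = 6 mm → contributes +167 040 mm⁴
  web: d = 167 mm → contributes +133 538 080 mm⁴
  top flange: d = 328 mm → contributes +374 434 080 mm⁴
Total I = 508 139 200 mm⁴.

I_base ≈ 5.08 × 10⁸ mm⁴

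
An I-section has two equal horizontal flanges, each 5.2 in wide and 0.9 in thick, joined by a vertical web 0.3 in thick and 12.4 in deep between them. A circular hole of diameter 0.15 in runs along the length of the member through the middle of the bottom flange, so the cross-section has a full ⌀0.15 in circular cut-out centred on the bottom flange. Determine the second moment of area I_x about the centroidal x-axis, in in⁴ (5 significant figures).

Split into non-overlapping primitives; take the origin at the lower-left of the bounding box.
Bottom flange: 5.2 × 0.9, A = 4.68 in², y = 0.45 in, Ī = 0.3159 in⁴.
Web: 0.3 × 12.4, A = 3.72 in², y = 7.1 in, Ī = 47.6656 in⁴.
Top flange: 5.2 × 0.9, A = 4.68 in², y = 13.75 in, Ī = 0.3159 in⁴.
Hole (subtracted): ⌀0.15, A = 0.01767146 in², y = 0.45 in, Ī = 0.00002485049 in⁴.
Centroid: ȳ = ΣA·y / ΣA = 7.108996 in.
Transfer each piece to the centroidal x-axis using Ī + A·d² with d = y − 7.108996:
  bottom flange: d = -6.658996 in → contributes +207.8376 in⁴
  web: d = -0.008996497 in → contributes +47.6659 in⁴
  top flange: d = 6.641004 in → contributes +206.7176 in⁴
  hole: d = -6.658996 in → contributes −0.7836168 in⁴
Total I = 461.4374 in⁴.

I_x ≈ 461.44 in⁴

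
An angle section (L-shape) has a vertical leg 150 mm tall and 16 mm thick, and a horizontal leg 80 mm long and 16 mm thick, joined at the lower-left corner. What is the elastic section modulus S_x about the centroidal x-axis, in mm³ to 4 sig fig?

S_x ≈ 8.148 × 10⁴ mm³

Break the section into simple shapes (no overlaps), measuring from the bottom-left corner of the bounding box.
Vertical leg: 16 × 150, A = 2 400 mm², y = 75 mm, Ī = 4 500 000 mm⁴.
Horizontal leg (remainder): 64 × 16, A = 1 024 mm², y = 8 mm, Ī = 21845.3 mm⁴.
Centroid: ȳ = ΣA·y / ΣA = 54.9626 mm.
Transfer each piece to the centroidal x-axis using Ī + A·d² with d = y − 54.9626:
  vertical leg: d = 20.0374 mm → contributes +5 463 592 mm⁴
  horizontal leg (remainder): d = -46.9626 mm → contributes +2 280 264 mm⁴
Total I = 7 743 857 mm⁴.
Extreme fibre distance c = 95.0374 mm; S = I/c = 81482.2 mm³.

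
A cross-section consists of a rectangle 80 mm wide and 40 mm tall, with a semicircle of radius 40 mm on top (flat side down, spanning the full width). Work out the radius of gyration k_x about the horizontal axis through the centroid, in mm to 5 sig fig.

Decompose the section into non-overlapping parts with the origin at the bottom-left of its bounding rectangle.
Rectangular body: 80 × 40, A = 3 200 mm², y = 20 mm, Ī = 426666.7 mm⁴.
Semicircular cap: semicircle r = 40, A = 2513.274 mm², y = 56.97653 mm, Ī = 280977.8 mm⁴.
Centroid: ȳ = ΣA·y / ΣA = 36.26601 mm.
Transfer each piece to the horizontal axis through the centroid using Ī + A·d² with d = y − 36.26601:
  rectangular body: d = -16.26601 mm → contributes +1 273 332 mm⁴
  semicircular cap: d = 20.71052 mm → contributes +1 358 986 mm⁴
Total I = 2 632 318 mm⁴.
Radius of gyration: k = √(I/A) = √(2 632 318 / 5713.274) = 21.46479 mm.

k_x ≈ 21.465 mm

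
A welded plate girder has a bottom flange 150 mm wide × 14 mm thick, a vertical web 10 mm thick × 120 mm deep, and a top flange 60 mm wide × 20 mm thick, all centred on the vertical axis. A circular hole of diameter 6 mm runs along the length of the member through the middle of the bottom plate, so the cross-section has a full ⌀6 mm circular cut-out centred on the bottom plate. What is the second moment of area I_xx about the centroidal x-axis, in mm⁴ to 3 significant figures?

Treat the section as a set of non-overlapping primitives; coordinates are from the bounding-box lower-left.
Bottom plate: 150 × 14, A = 2 100 mm², y = 7 mm, Ī = 34 300 mm⁴.
Web plate: 10 × 120, A = 1 200 mm², y = 74 mm, Ī = 1 440 000 mm⁴.
Top plate: 60 × 20, A = 1 200 mm², y = 144 mm, Ī = 40 000 mm⁴.
Hole (subtracted): ⌀6, A = 28.274 mm², y = 7 mm, Ī = 63.617 mm⁴.
Centroid: ȳ = ΣA·y / ΣA = 61.744 mm.
Transfer each piece to the centroidal x-axis using Ī + A·d² with d = y − 61.744:
  bottom plate: d = -54.744 mm → contributes +6 327 794 mm⁴
  web plate: d = 12.256 mm → contributes +1 620 252 mm⁴
  top plate: d = 82.256 mm → contributes +8 159 266 mm⁴
  hole: d = -54.744 mm → contributes −84 799 mm⁴
Total I = 16 022 513 mm⁴.

I_xx ≈ 1.60 × 10⁷ mm⁴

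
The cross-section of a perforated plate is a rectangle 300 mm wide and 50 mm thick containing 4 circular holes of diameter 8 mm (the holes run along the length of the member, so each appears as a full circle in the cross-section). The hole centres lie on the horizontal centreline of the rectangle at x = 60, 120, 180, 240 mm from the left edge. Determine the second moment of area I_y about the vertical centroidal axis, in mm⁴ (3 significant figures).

Treat the section as a set of non-overlapping primitives; coordinates are from the bounding-box lower-left.
Plate: 300 × 50, A = 15 000 mm², x = 150 mm, Ī = 112 500 000 mm⁴.
Hole 1 (subtracted): ⌀8, A = 50.265 mm², x = 60 mm, Ī = 201.06 mm⁴.
Hole 2 (subtracted): ⌀8, A = 50.265 mm², x = 120 mm, Ī = 201.06 mm⁴.
Hole 3 (subtracted): ⌀8, A = 50.265 mm², x = 180 mm, Ī = 201.06 mm⁴.
Hole 4 (subtracted): ⌀8, A = 50.265 mm², x = 240 mm, Ī = 201.06 mm⁴.
By symmetry the centroid is at mid-width, x̄ = 150 mm.
Transfer each piece to the vertical centroidal axis using Ī + A·d² with d = x − 150:
  plate: d = 0 mm → contributes +112 500 000 mm⁴
  hole 1: d = -90 mm → contributes −407 351 mm⁴
  hole 2: d = -30 mm → contributes −45 440 mm⁴
  hole 3: d = 30 mm → contributes −45 440 mm⁴
  hole 4: d = 90 mm → contributes −407 351 mm⁴
Total I = 111 594 417 mm⁴.

I_y ≈ 1.12 × 10⁸ mm⁴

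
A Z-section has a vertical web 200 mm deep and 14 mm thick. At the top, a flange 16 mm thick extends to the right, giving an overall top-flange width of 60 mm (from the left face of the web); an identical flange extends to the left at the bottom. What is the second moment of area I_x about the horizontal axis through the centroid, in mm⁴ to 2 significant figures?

Break the section into simple shapes (no overlaps), measuring from the bottom-left corner of the bounding box.
Web: 14 × 200, A = 2 800 mm², y = 100 mm, Ī = 9 333 333 mm⁴.
Top flange (beyond web): 46 × 16, A = 736 mm², y = 192 mm, Ī = 15 701 mm⁴.
Bottom flange (beyond web): 46 × 16, A = 736 mm², y = 8 mm, Ī = 15 701 mm⁴.
Centroid: ȳ = ΣA·y / ΣA = 100 mm.
Transfer each piece to the horizontal axis through the centroid using Ī + A·d² with d = y − 100:
  web: d = 0 mm → contributes +9 333 333 mm⁴
  top flange (beyond web): d = 92 mm → contributes +6 245 205 mm⁴
  bottom flange (beyond web): d = -92 mm → contributes +6 245 205 mm⁴
Total I = 21 823 744 mm⁴.

I_x ≈ 2.2 × 10⁷ mm⁴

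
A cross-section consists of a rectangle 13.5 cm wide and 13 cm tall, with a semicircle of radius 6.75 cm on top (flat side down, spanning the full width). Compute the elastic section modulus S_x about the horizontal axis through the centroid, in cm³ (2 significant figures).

Treat the section as a set of non-overlapping primitives; coordinates are from the bounding-box lower-left.
Rectangular body: 13.5 × 13, A = 175.5 cm², y = 6.5 cm, Ī = 2 472 cm⁴.
Semicircular cap: semicircle r = 6.75, A = 71.57 cm², y = 15.86 cm, Ī = 227.8 cm⁴.
Centroid: ȳ = ΣA·y / ΣA = 9.213 cm.
Transfer each piece to the horizontal axis through the centroid using Ī + A·d² with d = y − 9.213:
  rectangular body: d = -2.713 cm → contributes +3 763 cm⁴
  semicircular cap: d = 6.652 cm → contributes +3 395 cm⁴
Total I = 7 158 cm⁴.
Extreme fibre distance c = 10.54 cm; S = I/c = 679.3 cm³.

S_x ≈ 680 cm³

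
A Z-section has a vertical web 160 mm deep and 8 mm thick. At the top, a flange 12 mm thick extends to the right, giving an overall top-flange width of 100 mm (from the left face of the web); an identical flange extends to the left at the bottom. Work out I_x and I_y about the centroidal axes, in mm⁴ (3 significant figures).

I_x ≈ 1.48 × 10⁷ mm⁴, I_y ≈ 7.08 × 10⁶ mm⁴

Decompose the section into non-overlapping parts with the origin at the bottom-left of its bounding rectangle.
Web: 8 × 160, A = 1 280 mm², y = 80 mm, Ī = 2 730 667 mm⁴.
Top flange (beyond web): 92 × 12, A = 1 104 mm², y = 154 mm, Ī = 13 248 mm⁴.
Bottom flange (beyond web): 92 × 12, A = 1 104 mm², y = 6 mm, Ī = 13 248 mm⁴.
Centroid: ȳ = ΣA·y / ΣA = 80 mm.
Transfer each piece to the centroidal x-axis using Ī + A·d² with d = y − 80:
  web: d = 0 mm → contributes +2 730 667 mm⁴
  top flange (beyond web): d = 74 mm → contributes +6 058 752 mm⁴
  bottom flange (beyond web): d = -74 mm → contributes +6 058 752 mm⁴
Total I = 14 848 171 mm⁴.
For the y-axis: x̄ = 96 mm.
Repeating about the centroidal y-axis gives I_y = 7 084 203 mm⁴.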